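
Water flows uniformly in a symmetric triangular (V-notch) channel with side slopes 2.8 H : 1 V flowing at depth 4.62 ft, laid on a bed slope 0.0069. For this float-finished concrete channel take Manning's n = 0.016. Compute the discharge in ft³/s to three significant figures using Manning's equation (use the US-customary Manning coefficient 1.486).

A = z·y² = 2.8×4.62² = 59.76 ft²
P = 2y√(1+z²) = 2×4.62×√(1+2.8²) = 27.47 ft
R = A/P = 59.76/27.47 = 2.175 ft
Q = (1.486/n)·A·R^(2/3)·S^(1/2) = (1.486/0.016) × 59.76 × 2.175^(2/3) × 0.0069^(1/2) = 774.1 ft³/s

774 ft³/s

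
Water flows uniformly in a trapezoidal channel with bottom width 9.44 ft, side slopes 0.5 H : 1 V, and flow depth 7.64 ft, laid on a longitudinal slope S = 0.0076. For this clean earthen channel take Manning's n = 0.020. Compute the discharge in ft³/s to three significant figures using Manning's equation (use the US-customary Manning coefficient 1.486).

1600 ft³/s

A = (b + z·y)·y = (9.44 + 0.5×7.64)×7.64 = 101.3 ft²
P = b + 2y√(1+z²) = 9.44 + 2×7.64×√(1+0.5²) = 26.52 ft
R = A/P = 101.3/26.52 = 3.819 ft
Q = (1.486/n)·A·R^(2/3)·S^(1/2) = (1.486/0.020) × 101.3 × 3.819^(2/3) × 0.0076^(1/2) = 1603 ft³/s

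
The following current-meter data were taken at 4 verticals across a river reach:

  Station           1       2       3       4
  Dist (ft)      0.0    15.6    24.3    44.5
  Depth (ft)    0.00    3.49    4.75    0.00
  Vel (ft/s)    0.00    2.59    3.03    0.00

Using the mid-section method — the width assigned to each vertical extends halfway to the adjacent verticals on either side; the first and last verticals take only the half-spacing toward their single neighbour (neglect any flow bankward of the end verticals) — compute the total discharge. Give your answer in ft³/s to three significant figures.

318 ft³/s

w_2 = (24.3 − 0.0)/2 = 12.15 ft; q_2 = 2.59 × 3.49 × 12.15 = 109.8 ft³/s
w_3 = (44.5 − 15.6)/2 = 14.45 ft; q_3 = 3.03 × 4.75 × 14.45 = 208.0 ft³/s
Stations 1, 4 contribute zero (depth or velocity is 0).
Q = Σ qᵢ = 317.8 ft³/s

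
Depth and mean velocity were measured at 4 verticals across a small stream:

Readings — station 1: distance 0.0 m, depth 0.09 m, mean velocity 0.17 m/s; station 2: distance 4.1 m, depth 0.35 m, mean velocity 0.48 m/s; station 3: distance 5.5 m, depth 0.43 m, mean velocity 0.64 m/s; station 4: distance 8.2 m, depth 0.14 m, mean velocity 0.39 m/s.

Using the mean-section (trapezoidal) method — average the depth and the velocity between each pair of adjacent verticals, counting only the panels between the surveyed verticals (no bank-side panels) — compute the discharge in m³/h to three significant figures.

3580 m³/h

Panel 1-2: Δb = 4.1 m, d̄ = (0.09+0.35)/2 = 0.22, v̄ = (0.17+0.48)/2 = 0.325 → q = 4.1×0.22×0.325 = 0.2932 m³/s
Panel 2-3: Δb = 1.4 m, d̄ = (0.35+0.43)/2 = 0.39, v̄ = (0.48+0.64)/2 = 0.56 → q = 1.4×0.39×0.56 = 0.3058 m³/s
Panel 3-4: Δb = 2.7 m, d̄ = (0.43+0.14)/2 = 0.285, v̄ = (0.64+0.39)/2 = 0.515 → q = 2.7×0.285×0.515 = 0.3963 m³/s
Q = Σ q = 0.9952 m³/s
= 0.9952 × 3600 = 3583 m³/h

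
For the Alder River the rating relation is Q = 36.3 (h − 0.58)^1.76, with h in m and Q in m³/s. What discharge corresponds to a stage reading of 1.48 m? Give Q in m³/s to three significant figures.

Q = 36.3 × (1.48 − 0.58)^1.76 = 36.3 × 0.9^1.76 = 30.16 m³/s

30.2 m³/s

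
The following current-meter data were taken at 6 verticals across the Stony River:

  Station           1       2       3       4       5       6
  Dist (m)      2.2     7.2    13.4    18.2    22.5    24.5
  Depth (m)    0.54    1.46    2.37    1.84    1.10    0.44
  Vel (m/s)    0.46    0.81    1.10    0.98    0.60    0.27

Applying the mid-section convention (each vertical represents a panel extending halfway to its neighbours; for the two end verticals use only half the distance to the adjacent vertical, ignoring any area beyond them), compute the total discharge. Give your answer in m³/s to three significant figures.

w_1 = (7.2 − 2.2)/2 = 2.5 m; q_1 = 0.46 × 0.54 × 2.5 = 0.6210 m³/s
w_2 = (13.4 − 2.2)/2 = 5.6 m; q_2 = 0.81 × 1.46 × 5.6 = 6.623 m³/s
w_3 = (18.2 − 7.2)/2 = 5.5 m; q_3 = 1.10 × 2.37 × 5.5 = 14.34 m³/s
w_4 = (22.5 − 13.4)/2 = 4.55 m; q_4 = 0.98 × 1.84 × 4.55 = 8.205 m³/s
w_5 = (24.5 − 18.2)/2 = 3.15 m; q_5 = 0.60 × 1.10 × 3.15 = 2.079 m³/s
w_6 = (24.5 − 22.5)/2 = 1 m; q_6 = 0.27 × 0.44 × 1 = 0.1188 m³/s
Q = Σ qᵢ = 31.98 m³/s

32.0 m³/s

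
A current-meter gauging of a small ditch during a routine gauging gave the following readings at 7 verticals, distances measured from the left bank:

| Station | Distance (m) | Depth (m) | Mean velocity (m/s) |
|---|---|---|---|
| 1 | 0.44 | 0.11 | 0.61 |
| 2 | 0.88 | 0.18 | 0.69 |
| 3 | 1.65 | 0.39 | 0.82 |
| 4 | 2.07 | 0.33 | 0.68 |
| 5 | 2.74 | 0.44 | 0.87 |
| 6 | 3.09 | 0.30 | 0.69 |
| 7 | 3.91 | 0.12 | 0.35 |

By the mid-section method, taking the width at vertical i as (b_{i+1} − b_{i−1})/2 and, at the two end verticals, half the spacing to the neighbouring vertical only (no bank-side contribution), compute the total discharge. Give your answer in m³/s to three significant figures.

w_1 = (0.88 − 0.44)/2 = 0.22 m; q_1 = 0.61 × 0.11 × 0.22 = 0.01476 m³/s
w_2 = (1.65 − 0.44)/2 = 0.605 m; q_2 = 0.69 × 0.18 × 0.605 = 0.07514 m³/s
w_3 = (2.07 − 0.88)/2 = 0.595 m; q_3 = 0.82 × 0.39 × 0.595 = 0.1903 m³/s
w_4 = (2.74 − 1.65)/2 = 0.545 m; q_4 = 0.68 × 0.33 × 0.545 = 0.1223 m³/s
w_5 = (3.09 − 2.07)/2 = 0.51 m; q_5 = 0.87 × 0.44 × 0.51 = 0.1952 m³/s
w_6 = (3.91 − 2.74)/2 = 0.585 m; q_6 = 0.69 × 0.30 × 0.585 = 0.1211 m³/s
w_7 = (3.91 − 3.09)/2 = 0.41 m; q_7 = 0.35 × 0.12 × 0.41 = 0.01722 m³/s
Q = Σ qᵢ = 0.7360 m³/s

0.736 m³/s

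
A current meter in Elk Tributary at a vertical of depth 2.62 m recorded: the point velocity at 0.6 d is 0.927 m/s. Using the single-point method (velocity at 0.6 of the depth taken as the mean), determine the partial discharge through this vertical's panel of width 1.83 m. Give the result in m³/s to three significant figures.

4.44 m³/s

v̄ = v₀.₆ = 0.927 m/s
q = v̄ × d × w = 0.9270 × 2.62 × 1.83 = 4.445 m³/s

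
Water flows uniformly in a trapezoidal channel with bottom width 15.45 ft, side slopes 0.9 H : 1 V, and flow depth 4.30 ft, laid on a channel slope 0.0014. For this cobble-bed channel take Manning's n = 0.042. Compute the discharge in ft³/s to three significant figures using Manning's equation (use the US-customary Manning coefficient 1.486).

233 ft³/s

A = (b + z·y)·y = (15.45 + 0.9×4.30)×4.30 = 83.08 ft²
P = b + 2y√(1+z²) = 15.45 + 2×4.30×√(1+0.9²) = 27.02 ft
R = A/P = 83.08/27.02 = 3.075 ft
Q = (1.486/n)·A·R^(2/3)·S^(1/2) = (1.486/0.042) × 83.08 × 3.075^(2/3) × 0.0014^(1/2) = 232.5 ft³/s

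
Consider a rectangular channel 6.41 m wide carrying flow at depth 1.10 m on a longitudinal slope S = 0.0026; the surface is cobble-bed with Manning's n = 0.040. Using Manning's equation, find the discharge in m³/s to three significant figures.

7.87 m³/s

A = b·y = 6.41 × 1.10 = 7.051 m²
P = b + 2y = 6.41 + 2×1.10 = 8.610 m
R = A/P = 7.051/8.610 = 0.8189 m
Q = (1/n)·A·R^(2/3)·S^(1/2) = (1/0.040) × 7.051 × 0.8189^(2/3) × 0.0026^(1/2) = 7.868 m³/s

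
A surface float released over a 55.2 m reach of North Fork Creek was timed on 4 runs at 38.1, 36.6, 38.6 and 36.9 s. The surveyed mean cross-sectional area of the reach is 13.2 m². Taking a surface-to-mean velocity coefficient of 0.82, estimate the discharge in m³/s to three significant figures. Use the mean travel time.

t̄ = (38.1 + 36.6 + 38.6 + 36.9) / 4 = 37.55 s
v_surface = L / t̄ = 55.2 / 37.55 = 1.470 m/s
v_mean = 0.82 × 1.470 = 1.205 m/s
Q = A × v_mean = 13.2 × 1.205 = 15.91 m³/s

15.9 m³/s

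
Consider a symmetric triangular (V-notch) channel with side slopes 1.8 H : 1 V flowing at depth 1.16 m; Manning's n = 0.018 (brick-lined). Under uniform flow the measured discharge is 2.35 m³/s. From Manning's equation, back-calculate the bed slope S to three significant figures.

0.000754

A = z·y² = 1.8×1.16² = 2.422 m²
P = 2y√(1+z²) = 2×1.16×√(1+1.8²) = 4.777 m
R = A/P = 2.422/4.777 = 0.5070 m
S = (Q·n / (1·A·R^(2/3)))² = (2.35×0.018 / (1×2.422×0.6358))² = 0.0007544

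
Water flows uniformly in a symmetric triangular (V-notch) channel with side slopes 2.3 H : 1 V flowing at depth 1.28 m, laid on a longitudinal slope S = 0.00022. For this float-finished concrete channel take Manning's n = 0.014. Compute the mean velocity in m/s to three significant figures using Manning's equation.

A = z·y² = 2.3×1.28² = 3.768 m²
P = 2y√(1+z²) = 2×1.28×√(1+2.3²) = 6.420 m
R = A/P = 3.768/6.420 = 0.5869 m
Q = (1/n)·A·R^(2/3)·S^(1/2) = (1/0.014) × 3.768 × 0.5869^(2/3) × 0.00022^(1/2) = 2.799 m³/s
V = Q/A = 2.799/3.768 = 0.7427 m/s

0.743 m/s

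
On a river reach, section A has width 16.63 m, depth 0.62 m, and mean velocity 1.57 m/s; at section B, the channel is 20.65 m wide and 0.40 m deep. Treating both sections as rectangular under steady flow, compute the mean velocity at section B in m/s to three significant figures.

1.96 m/s

Q = A₁V₁ = (16.63×0.62) × 1.57 = 16.19 m³/s
A₂ = 20.65 × 0.40 = 8.260 m²
V₂ = Q/A₂ = 16.19/8.260 = 1.960 m/s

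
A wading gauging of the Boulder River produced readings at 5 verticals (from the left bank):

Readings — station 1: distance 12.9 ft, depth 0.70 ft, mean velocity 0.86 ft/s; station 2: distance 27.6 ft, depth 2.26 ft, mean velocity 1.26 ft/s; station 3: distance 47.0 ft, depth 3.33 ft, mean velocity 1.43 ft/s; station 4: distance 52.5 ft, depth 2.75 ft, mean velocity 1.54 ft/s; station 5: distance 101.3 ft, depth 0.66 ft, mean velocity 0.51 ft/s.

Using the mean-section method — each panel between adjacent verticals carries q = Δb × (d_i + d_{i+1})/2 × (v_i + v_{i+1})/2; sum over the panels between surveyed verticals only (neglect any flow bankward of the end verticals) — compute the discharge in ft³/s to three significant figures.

Panel 1-2: Δb = 14.7 ft, d̄ = (0.70+2.26)/2 = 1.48, v̄ = (0.86+1.26)/2 = 1.06 → q = 14.7×1.48×1.06 = 23.06 ft³/s
Panel 2-3: Δb = 19.4 ft, d̄ = (2.26+3.33)/2 = 2.795, v̄ = (1.26+1.43)/2 = 1.345 → q = 19.4×2.795×1.345 = 72.93 ft³/s
Panel 3-4: Δb = 5.5 ft, d̄ = (3.33+2.75)/2 = 3.04, v̄ = (1.43+1.54)/2 = 1.485 → q = 5.5×3.04×1.485 = 24.83 ft³/s
Panel 4-5: Δb = 48.8 ft, d̄ = (2.75+0.66)/2 = 1.705, v̄ = (1.54+0.51)/2 = 1.025 → q = 48.8×1.705×1.025 = 85.28 ft³/s
Q = Σ q = 206.1 ft³/s

206 ft³/s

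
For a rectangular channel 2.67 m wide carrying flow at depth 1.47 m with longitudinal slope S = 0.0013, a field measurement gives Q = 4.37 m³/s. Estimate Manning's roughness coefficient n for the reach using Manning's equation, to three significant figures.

0.0255

A = b·y = 2.67 × 1.47 = 3.925 m²
P = b + 2y = 2.67 + 2×1.47 = 5.610 m
R = A/P = 3.925/5.610 = 0.6996 m
n = (1/Q)·A·R^(2/3)·S^(1/2) = (1/4.37) × 3.925 × 0.7881 × 0.03606 = 0.02552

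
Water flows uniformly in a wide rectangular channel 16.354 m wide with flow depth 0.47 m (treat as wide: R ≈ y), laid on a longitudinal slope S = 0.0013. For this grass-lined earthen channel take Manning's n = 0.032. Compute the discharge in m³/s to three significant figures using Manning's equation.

A = b·y = 16.354 × 0.47 = 7.686 m²
Wide channel: R ≈ y = 0.47 m
Q = (1/n)·A·R^(2/3)·S^(1/2) = (1/0.032) × 7.686 × 0.4700^(2/3) × 0.0013^(1/2) = 5.235 m³/s

5.24 m³/s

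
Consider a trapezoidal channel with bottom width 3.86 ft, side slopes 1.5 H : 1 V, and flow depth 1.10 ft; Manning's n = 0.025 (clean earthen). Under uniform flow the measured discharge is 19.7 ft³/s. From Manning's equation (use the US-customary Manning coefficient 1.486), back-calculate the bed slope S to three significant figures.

A = (b + z·y)·y = (3.86 + 1.5×1.10)×1.10 = 6.061 ft²
P = b + 2y√(1+z²) = 3.86 + 2×1.10×√(1+1.5²) = 7.826 ft
R = A/P = 6.061/7.826 = 0.7745 ft
S = (Q·n / (1.486·A·R^(2/3)))² = (19.7×0.025 / (1.486×6.061×0.8433))² = 0.004204

0.00420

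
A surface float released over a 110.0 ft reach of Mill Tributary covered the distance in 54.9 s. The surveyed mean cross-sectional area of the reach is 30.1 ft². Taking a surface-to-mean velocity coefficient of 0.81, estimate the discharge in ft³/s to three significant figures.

48.9 ft³/s

v_surface = L / t̄ = 110.0 / 54.9 = 2.004 ft/s
v_mean = 0.81 × 2.004 = 1.623 ft/s
Q = A × v_mean = 30.1 × 1.623 = 48.85 ft³/s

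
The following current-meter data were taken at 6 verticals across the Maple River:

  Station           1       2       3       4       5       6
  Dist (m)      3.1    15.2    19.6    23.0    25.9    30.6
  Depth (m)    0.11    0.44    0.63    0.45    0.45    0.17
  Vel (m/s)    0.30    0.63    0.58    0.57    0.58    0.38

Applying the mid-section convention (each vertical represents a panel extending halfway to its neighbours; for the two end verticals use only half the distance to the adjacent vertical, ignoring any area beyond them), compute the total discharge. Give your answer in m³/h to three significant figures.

21100 m³/h

w_1 = (15.2 − 3.1)/2 = 6.05 m; q_1 = 0.30 × 0.11 × 6.05 = 0.1997 m³/s
w_2 = (19.6 − 3.1)/2 = 8.25 m; q_2 = 0.63 × 0.44 × 8.25 = 2.287 m³/s
w_3 = (23.0 − 15.2)/2 = 3.9 m; q_3 = 0.58 × 0.63 × 3.9 = 1.425 m³/s
w_4 = (25.9 − 19.6)/2 = 3.15 m; q_4 = 0.57 × 0.45 × 3.15 = 0.8080 m³/s
w_5 = (30.6 − 23.0)/2 = 3.8 m; q_5 = 0.58 × 0.45 × 3.8 = 0.9918 m³/s
w_6 = (30.6 − 25.9)/2 = 2.35 m; q_6 = 0.38 × 0.17 × 2.35 = 0.1518 m³/s
Q = Σ qᵢ = 5.863 m³/s
= 5.863 × 3600 = 21110 m³/h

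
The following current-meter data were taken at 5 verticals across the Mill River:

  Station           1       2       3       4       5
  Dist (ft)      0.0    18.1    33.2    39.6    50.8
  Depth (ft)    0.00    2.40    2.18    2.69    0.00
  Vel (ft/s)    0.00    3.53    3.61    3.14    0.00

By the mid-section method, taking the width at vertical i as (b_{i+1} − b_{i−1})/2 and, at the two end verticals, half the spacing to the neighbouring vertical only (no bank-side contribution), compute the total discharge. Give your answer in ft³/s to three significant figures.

w_2 = (33.2 − 0.0)/2 = 16.6 ft; q_2 = 3.53 × 2.40 × 16.6 = 140.6 ft³/s
w_3 = (39.6 − 18.1)/2 = 10.75 ft; q_3 = 3.61 × 2.18 × 10.75 = 84.60 ft³/s
w_4 = (50.8 − 33.2)/2 = 8.8 ft; q_4 = 3.14 × 2.69 × 8.8 = 74.33 ft³/s
Stations 1, 5 contribute zero (depth or velocity is 0).
Q = Σ qᵢ = 299.6 ft³/s

300 ft³/s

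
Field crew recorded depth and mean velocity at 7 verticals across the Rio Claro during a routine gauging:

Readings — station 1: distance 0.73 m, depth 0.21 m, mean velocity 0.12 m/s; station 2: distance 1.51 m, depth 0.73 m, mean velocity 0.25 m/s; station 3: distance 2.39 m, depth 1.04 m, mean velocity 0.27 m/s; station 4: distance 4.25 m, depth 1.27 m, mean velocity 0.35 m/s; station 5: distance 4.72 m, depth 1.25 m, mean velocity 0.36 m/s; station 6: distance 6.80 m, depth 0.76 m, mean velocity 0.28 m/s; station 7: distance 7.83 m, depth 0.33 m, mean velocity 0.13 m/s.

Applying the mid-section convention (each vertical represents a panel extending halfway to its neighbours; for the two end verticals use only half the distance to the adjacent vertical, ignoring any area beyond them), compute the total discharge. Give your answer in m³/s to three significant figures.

w_1 = (1.51 − 0.73)/2 = 0.39 m; q_1 = 0.12 × 0.21 × 0.39 = 0.009828 m³/s
w_2 = (2.39 − 0.73)/2 = 0.83 m; q_2 = 0.25 × 0.73 × 0.83 = 0.1515 m³/s
w_3 = (4.25 − 1.51)/2 = 1.37 m; q_3 = 0.27 × 1.04 × 1.37 = 0.3847 m³/s
w_4 = (4.72 − 2.39)/2 = 1.165 m; q_4 = 0.35 × 1.27 × 1.165 = 0.5178 m³/s
w_5 = (6.80 − 4.25)/2 = 1.275 m; q_5 = 0.36 × 1.25 × 1.275 = 0.5738 m³/s
w_6 = (7.83 − 4.72)/2 = 1.555 m; q_6 = 0.28 × 0.76 × 1.555 = 0.3309 m³/s
w_7 = (7.83 − 6.80)/2 = 0.515 m; q_7 = 0.13 × 0.33 × 0.515 = 0.02209 m³/s
Q = Σ qᵢ = 1.991 m³/s

1.99 m³/s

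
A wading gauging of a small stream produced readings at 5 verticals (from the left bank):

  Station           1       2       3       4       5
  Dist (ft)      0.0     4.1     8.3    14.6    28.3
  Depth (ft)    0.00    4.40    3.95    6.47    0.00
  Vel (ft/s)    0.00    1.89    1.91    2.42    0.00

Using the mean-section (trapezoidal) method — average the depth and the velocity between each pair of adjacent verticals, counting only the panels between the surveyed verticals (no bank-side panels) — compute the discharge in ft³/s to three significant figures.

167 ft³/s

Panel 1-2: Δb = 4.1 ft, d̄ = (0.00+4.40)/2 = 2.2, v̄ = (0.00+1.89)/2 = 0.945 → q = 4.1×2.2×0.945 = 8.524 ft³/s
Panel 2-3: Δb = 4.2 ft, d̄ = (4.40+3.95)/2 = 4.175, v̄ = (1.89+1.91)/2 = 1.9 → q = 4.2×4.175×1.9 = 33.32 ft³/s
Panel 3-4: Δb = 6.3 ft, d̄ = (3.95+6.47)/2 = 5.21, v̄ = (1.91+2.42)/2 = 2.165 → q = 6.3×5.21×2.165 = 71.06 ft³/s
Panel 4-5: Δb = 13.7 ft, d̄ = (6.47+0.00)/2 = 3.235, v̄ = (2.42+0.00)/2 = 1.21 → q = 13.7×3.235×1.21 = 53.63 ft³/s
Q = Σ q = 166.5 ft³/s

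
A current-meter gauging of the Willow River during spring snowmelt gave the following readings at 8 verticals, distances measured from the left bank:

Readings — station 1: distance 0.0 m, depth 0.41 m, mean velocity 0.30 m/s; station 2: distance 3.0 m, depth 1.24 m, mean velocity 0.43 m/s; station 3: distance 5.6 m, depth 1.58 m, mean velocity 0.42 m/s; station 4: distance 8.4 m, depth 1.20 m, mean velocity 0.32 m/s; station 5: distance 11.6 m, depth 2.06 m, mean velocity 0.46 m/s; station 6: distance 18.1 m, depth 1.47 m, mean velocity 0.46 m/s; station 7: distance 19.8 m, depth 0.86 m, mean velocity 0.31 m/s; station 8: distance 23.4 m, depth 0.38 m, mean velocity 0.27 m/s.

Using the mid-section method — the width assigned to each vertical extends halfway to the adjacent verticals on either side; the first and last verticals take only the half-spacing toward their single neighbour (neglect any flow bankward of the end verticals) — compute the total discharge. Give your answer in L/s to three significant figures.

12900 L/s

w_1 = (3.0 − 0.0)/2 = 1.5 m; q_1 = 0.30 × 0.41 × 1.5 = 0.1845 m³/s
w_2 = (5.6 − 0.0)/2 = 2.8 m; q_2 = 0.43 × 1.24 × 2.8 = 1.493 m³/s
w_3 = (8.4 − 3.0)/2 = 2.7 m; q_3 = 0.42 × 1.58 × 2.7 = 1.792 m³/s
w_4 = (11.6 − 5.6)/2 = 3 m; q_4 = 0.32 × 1.20 × 3 = 1.152 m³/s
w_5 = (18.1 − 8.4)/2 = 4.85 m; q_5 = 0.46 × 2.06 × 4.85 = 4.596 m³/s
w_6 = (19.8 − 11.6)/2 = 4.1 m; q_6 = 0.46 × 1.47 × 4.1 = 2.772 m³/s
w_7 = (23.4 − 18.1)/2 = 2.65 m; q_7 = 0.31 × 0.86 × 2.65 = 0.7065 m³/s
w_8 = (23.4 − 19.8)/2 = 1.8 m; q_8 = 0.27 × 0.38 × 1.8 = 0.1847 m³/s
Q = Σ qᵢ = 12.88 m³/s
= 12.88 × 1000 = 12880 L/s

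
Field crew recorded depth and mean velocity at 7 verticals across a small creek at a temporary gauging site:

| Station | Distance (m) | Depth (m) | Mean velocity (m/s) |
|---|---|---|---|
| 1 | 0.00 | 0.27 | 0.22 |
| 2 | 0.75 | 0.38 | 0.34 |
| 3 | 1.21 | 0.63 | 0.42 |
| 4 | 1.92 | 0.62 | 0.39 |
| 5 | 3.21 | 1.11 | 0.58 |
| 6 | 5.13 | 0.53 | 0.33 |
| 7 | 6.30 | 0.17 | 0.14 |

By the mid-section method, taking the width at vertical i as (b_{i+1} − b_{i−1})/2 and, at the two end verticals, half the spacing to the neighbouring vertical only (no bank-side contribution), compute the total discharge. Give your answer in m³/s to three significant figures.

w_1 = (0.75 − 0.00)/2 = 0.375 m; q_1 = 0.22 × 0.27 × 0.375 = 0.02228 m³/s
w_2 = (1.21 − 0.00)/2 = 0.605 m; q_2 = 0.34 × 0.38 × 0.605 = 0.07817 m³/s
w_3 = (1.92 − 0.75)/2 = 0.585 m; q_3 = 0.42 × 0.63 × 0.585 = 0.1548 m³/s
w_4 = (3.21 − 1.21)/2 = 1 m; q_4 = 0.39 × 0.62 × 1 = 0.2418 m³/s
w_5 = (5.13 − 1.92)/2 = 1.605 m; q_5 = 0.58 × 1.11 × 1.605 = 1.033 m³/s
w_6 = (6.30 − 3.21)/2 = 1.545 m; q_6 = 0.33 × 0.53 × 1.545 = 0.2702 m³/s
w_7 = (6.30 − 5.13)/2 = 0.585 m; q_7 = 0.14 × 0.17 × 0.585 = 0.01392 m³/s
Q = Σ qᵢ = 1.814 m³/s

1.81 m³/s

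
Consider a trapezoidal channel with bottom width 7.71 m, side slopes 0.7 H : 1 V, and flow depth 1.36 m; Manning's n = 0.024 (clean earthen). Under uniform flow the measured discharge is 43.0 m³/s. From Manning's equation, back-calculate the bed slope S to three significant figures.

A = (b + z·y)·y = (7.71 + 0.7×1.36)×1.36 = 11.78 m²
P = b + 2y√(1+z²) = 7.71 + 2×1.36×√(1+0.7²) = 11.03 m
R = A/P = 11.78/11.03 = 1.068 m
S = (Q·n / (1·A·R^(2/3)))² = (43.0×0.024 / (1×11.78×1.045))² = 0.007030

0.00703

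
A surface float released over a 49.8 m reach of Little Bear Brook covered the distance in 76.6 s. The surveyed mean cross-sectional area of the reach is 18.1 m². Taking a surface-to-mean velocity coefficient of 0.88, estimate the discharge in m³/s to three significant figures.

10.4 m³/s

v_surface = L / t̄ = 49.8 / 76.6 = 0.6501 m/s
v_mean = 0.88 × 0.6501 = 0.5721 m/s
Q = A × v_mean = 18.1 × 0.5721 = 10.36 m³/s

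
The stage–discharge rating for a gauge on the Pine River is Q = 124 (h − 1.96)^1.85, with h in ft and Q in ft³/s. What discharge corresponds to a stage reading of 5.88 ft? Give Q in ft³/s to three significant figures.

Q = 124 × (5.88 − 1.96)^1.85 = 124 × 3.92^1.85 = 1552 ft³/s

1550 ft³/s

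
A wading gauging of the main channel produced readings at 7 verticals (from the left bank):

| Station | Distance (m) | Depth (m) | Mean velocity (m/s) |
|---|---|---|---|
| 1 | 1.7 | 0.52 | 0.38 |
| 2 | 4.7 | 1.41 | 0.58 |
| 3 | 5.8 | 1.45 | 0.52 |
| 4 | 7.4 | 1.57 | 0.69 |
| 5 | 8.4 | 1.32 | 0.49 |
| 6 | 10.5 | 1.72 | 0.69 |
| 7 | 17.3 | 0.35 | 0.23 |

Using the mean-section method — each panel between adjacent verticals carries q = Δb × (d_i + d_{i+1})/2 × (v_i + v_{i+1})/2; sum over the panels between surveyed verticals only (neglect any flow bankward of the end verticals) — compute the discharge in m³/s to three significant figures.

Panel 1-2: Δb = 3 m, d̄ = (0.52+1.41)/2 = 0.965, v̄ = (0.38+0.58)/2 = 0.48 → q = 3×0.965×0.48 = 1.390 m³/s
Panel 2-3: Δb = 1.1 m, d̄ = (1.41+1.45)/2 = 1.43, v̄ = (0.58+0.52)/2 = 0.55 → q = 1.1×1.43×0.55 = 0.8652 m³/s
Panel 3-4: Δb = 1.6 m, d̄ = (1.45+1.57)/2 = 1.51, v̄ = (0.52+0.69)/2 = 0.605 → q = 1.6×1.51×0.605 = 1.462 m³/s
Panel 4-5: Δb = 1 m, d̄ = (1.57+1.32)/2 = 1.445, v̄ = (0.69+0.49)/2 = 0.59 → q = 1×1.445×0.59 = 0.8526 m³/s
Panel 5-6: Δb = 2.1 m, d̄ = (1.32+1.72)/2 = 1.52, v̄ = (0.49+0.69)/2 = 0.59 → q = 2.1×1.52×0.59 = 1.883 m³/s
Panel 6-7: Δb = 6.8 m, d̄ = (1.72+0.35)/2 = 1.035, v̄ = (0.69+0.23)/2 = 0.46 → q = 6.8×1.035×0.46 = 3.237 m³/s
Q = Σ q = 9.690 m³/s

9.69 m³/s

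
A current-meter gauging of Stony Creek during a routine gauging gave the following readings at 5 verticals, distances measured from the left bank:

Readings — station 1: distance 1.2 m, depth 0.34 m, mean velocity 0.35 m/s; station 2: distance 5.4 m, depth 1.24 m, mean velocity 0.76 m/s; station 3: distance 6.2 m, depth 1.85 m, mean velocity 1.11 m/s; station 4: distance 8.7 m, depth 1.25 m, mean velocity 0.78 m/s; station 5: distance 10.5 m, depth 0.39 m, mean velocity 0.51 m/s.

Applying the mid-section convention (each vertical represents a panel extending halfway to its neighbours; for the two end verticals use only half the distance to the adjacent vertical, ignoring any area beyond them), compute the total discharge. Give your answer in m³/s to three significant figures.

w_1 = (5.4 − 1.2)/2 = 2.1 m; q_1 = 0.35 × 0.34 × 2.1 = 0.2499 m³/s
w_2 = (6.2 − 1.2)/2 = 2.5 m; q_2 = 0.76 × 1.24 × 2.5 = 2.356 m³/s
w_3 = (8.7 − 5.4)/2 = 1.65 m; q_3 = 1.11 × 1.85 × 1.65 = 3.388 m³/s
w_4 = (10.5 − 6.2)/2 = 2.15 m; q_4 = 0.78 × 1.25 × 2.15 = 2.096 m³/s
w_5 = (10.5 − 8.7)/2 = 0.9 m; q_5 = 0.51 × 0.39 × 0.9 = 0.1790 m³/s
Q = Σ qᵢ = 8.269 m³/s

8.27 m³/s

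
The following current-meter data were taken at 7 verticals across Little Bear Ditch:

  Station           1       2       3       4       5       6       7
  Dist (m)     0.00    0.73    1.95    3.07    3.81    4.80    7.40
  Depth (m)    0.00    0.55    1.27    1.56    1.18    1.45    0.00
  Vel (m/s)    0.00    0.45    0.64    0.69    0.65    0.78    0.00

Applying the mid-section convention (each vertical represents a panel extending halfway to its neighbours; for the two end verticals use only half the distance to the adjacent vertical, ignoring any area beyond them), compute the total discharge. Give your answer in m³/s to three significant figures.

w_2 = (1.95 − 0.00)/2 = 0.975 m; q_2 = 0.45 × 0.55 × 0.975 = 0.2413 m³/s
w_3 = (3.07 − 0.73)/2 = 1.17 m; q_3 = 0.64 × 1.27 × 1.17 = 0.9510 m³/s
w_4 = (3.81 − 1.95)/2 = 0.93 m; q_4 = 0.69 × 1.56 × 0.93 = 1.001 m³/s
w_5 = (4.80 − 3.07)/2 = 0.865 m; q_5 = 0.65 × 1.18 × 0.865 = 0.6635 m³/s
w_6 = (7.40 − 3.81)/2 = 1.795 m; q_6 = 0.78 × 1.45 × 1.795 = 2.030 m³/s
Stations 1, 7 contribute zero (depth or velocity is 0).
Q = Σ qᵢ = 4.887 m³/s

4.89 m³/s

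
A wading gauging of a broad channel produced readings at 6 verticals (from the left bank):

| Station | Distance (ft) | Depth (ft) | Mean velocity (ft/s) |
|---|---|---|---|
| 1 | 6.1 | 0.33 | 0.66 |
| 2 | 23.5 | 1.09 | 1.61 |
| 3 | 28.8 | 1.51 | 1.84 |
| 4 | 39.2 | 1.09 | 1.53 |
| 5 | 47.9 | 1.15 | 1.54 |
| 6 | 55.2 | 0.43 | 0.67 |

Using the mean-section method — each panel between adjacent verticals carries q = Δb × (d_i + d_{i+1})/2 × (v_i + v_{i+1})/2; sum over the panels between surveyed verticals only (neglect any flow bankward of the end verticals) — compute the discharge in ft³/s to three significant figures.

70.0 ft³/s

Panel 1-2: Δb = 17.4 ft, d̄ = (0.33+1.09)/2 = 0.71, v̄ = (0.66+1.61)/2 = 1.135 → q = 17.4×0.71×1.135 = 14.02 ft³/s
Panel 2-3: Δb = 5.3 ft, d̄ = (1.09+1.51)/2 = 1.3, v̄ = (1.61+1.84)/2 = 1.725 → q = 5.3×1.3×1.725 = 11.89 ft³/s
Panel 3-4: Δb = 10.4 ft, d̄ = (1.51+1.09)/2 = 1.3, v̄ = (1.84+1.53)/2 = 1.685 → q = 10.4×1.3×1.685 = 22.78 ft³/s
Panel 4-5: Δb = 8.7 ft, d̄ = (1.09+1.15)/2 = 1.12, v̄ = (1.53+1.54)/2 = 1.535 → q = 8.7×1.12×1.535 = 14.96 ft³/s
Panel 5-6: Δb = 7.3 ft, d̄ = (1.15+0.43)/2 = 0.79, v̄ = (1.54+0.67)/2 = 1.105 → q = 7.3×0.79×1.105 = 6.373 ft³/s
Q = Σ q = 70.02 ft³/s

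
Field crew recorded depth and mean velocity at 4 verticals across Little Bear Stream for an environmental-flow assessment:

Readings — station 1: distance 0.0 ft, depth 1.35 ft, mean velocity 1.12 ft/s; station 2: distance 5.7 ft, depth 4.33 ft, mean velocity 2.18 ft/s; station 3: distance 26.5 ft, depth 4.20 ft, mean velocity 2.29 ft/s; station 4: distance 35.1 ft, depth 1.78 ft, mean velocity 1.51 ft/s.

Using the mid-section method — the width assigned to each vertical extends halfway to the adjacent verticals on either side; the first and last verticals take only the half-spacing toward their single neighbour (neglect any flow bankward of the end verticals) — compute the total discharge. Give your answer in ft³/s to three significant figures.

282 ft³/s

w_1 = (5.7 − 0.0)/2 = 2.85 ft; q_1 = 1.12 × 1.35 × 2.85 = 4.309 ft³/s
w_2 = (26.5 − 0.0)/2 = 13.25 ft; q_2 = 2.18 × 4.33 × 13.25 = 125.1 ft³/s
w_3 = (35.1 − 5.7)/2 = 14.7 ft; q_3 = 2.29 × 4.20 × 14.7 = 141.4 ft³/s
w_4 = (35.1 − 26.5)/2 = 4.3 ft; q_4 = 1.51 × 1.78 × 4.3 = 11.56 ft³/s
Q = Σ qᵢ = 282.3 ft³/s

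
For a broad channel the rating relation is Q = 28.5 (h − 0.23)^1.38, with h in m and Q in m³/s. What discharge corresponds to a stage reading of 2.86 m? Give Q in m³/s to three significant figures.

Q = 28.5 × (2.86 − 0.23)^1.38 = 28.5 × 2.63^1.38 = 108.2 m³/s

108 m³/s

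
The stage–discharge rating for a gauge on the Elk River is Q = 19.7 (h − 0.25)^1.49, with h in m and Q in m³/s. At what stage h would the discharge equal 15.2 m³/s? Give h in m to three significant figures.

h − h₀ = (Q/C)^(1/b) = (15.2/19.7)^(1/1.49) = 0.8403 m
h = 0.25 + 0.8403 = 1.090 m

1.09 m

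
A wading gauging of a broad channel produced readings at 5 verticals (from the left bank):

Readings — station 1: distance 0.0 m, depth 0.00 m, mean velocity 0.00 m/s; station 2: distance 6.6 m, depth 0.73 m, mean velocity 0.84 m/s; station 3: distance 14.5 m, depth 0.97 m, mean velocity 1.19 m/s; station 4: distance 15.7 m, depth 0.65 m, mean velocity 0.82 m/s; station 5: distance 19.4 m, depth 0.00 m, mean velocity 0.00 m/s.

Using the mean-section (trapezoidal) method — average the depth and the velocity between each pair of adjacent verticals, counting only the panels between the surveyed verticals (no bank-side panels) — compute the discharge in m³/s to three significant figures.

Panel 1-2: Δb = 6.6 m, d̄ = (0.00+0.73)/2 = 0.365, v̄ = (0.00+0.84)/2 = 0.42 → q = 6.6×0.365×0.42 = 1.012 m³/s
Panel 2-3: Δb = 7.9 m, d̄ = (0.73+0.97)/2 = 0.85, v̄ = (0.84+1.19)/2 = 1.015 → q = 7.9×0.85×1.015 = 6.816 m³/s
Panel 3-4: Δb = 1.2 m, d̄ = (0.97+0.65)/2 = 0.81, v̄ = (1.19+0.82)/2 = 1.005 → q = 1.2×0.81×1.005 = 0.9769 m³/s
Panel 4-5: Δb = 3.7 m, d̄ = (0.65+0.00)/2 = 0.325, v̄ = (0.82+0.00)/2 = 0.41 → q = 3.7×0.325×0.41 = 0.4930 m³/s
Q = Σ q = 9.297 m³/s

9.30 m³/s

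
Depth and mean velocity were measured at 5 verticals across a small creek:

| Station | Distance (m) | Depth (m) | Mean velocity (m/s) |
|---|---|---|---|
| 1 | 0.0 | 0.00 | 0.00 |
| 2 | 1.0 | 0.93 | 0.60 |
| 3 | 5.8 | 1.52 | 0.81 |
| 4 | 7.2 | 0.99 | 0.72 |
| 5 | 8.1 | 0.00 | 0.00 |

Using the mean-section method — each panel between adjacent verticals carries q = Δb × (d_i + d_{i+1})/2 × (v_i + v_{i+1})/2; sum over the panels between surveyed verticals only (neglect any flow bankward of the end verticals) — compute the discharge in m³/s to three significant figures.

Panel 1-2: Δb = 1 m, d̄ = (0.00+0.93)/2 = 0.465, v̄ = (0.00+0.60)/2 = 0.3 → q = 1×0.465×0.3 = 0.1395 m³/s
Panel 2-3: Δb = 4.8 m, d̄ = (0.93+1.52)/2 = 1.225, v̄ = (0.60+0.81)/2 = 0.705 → q = 4.8×1.225×0.705 = 4.145 m³/s
Panel 3-4: Δb = 1.4 m, d̄ = (1.52+0.99)/2 = 1.255, v̄ = (0.81+0.72)/2 = 0.765 → q = 1.4×1.255×0.765 = 1.344 m³/s
Panel 4-5: Δb = 0.9 m, d̄ = (0.99+0.00)/2 = 0.495, v̄ = (0.72+0.00)/2 = 0.36 → q = 0.9×0.495×0.36 = 0.1604 m³/s
Q = Σ q = 5.789 m³/s

5.79 m³/s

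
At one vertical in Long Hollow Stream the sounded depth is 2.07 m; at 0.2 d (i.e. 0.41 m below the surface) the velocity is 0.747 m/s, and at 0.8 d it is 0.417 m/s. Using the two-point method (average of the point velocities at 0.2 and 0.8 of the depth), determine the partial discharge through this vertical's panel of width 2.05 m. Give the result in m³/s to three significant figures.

2.47 m³/s

v̄ = (0.747 + 0.417) / 2 = 0.5820 m/s
q = v̄ × d × w = 0.5820 × 2.07 × 2.05 = 2.470 m³/s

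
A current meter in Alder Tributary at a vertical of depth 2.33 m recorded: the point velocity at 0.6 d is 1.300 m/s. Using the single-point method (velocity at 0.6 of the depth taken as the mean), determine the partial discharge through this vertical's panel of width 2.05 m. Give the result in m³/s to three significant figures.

v̄ = v₀.₆ = 1.300 m/s
q = v̄ × d × w = 1.300 × 2.33 × 2.05 = 6.209 m³/s

6.21 m³/s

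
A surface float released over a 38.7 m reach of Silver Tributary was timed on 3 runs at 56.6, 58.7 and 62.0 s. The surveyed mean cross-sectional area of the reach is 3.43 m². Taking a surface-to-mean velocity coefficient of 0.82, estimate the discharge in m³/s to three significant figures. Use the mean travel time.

1.84 m³/s

t̄ = (56.6 + 58.7 + 62.0) / 3 = 59.1 s
v_surface = L / t̄ = 38.7 / 59.1 = 0.6548 m/s
v_mean = 0.82 × 0.6548 = 0.5370 m/s
Q = A × v_mean = 3.43 × 0.5370 = 1.842 m³/s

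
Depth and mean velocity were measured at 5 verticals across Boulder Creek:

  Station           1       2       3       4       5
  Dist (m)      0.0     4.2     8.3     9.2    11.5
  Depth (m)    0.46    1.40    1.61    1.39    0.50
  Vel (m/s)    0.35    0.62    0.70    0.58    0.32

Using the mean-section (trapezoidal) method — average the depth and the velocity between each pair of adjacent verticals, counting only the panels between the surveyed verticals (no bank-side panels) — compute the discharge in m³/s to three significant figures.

7.81 m³/s

Panel 1-2: Δb = 4.2 m, d̄ = (0.46+1.40)/2 = 0.93, v̄ = (0.35+0.62)/2 = 0.485 → q = 4.2×0.93×0.485 = 1.894 m³/s
Panel 2-3: Δb = 4.1 m, d̄ = (1.40+1.61)/2 = 1.505, v̄ = (0.62+0.70)/2 = 0.66 → q = 4.1×1.505×0.66 = 4.073 m³/s
Panel 3-4: Δb = 0.9 m, d̄ = (1.61+1.39)/2 = 1.5, v̄ = (0.70+0.58)/2 = 0.64 → q = 0.9×1.5×0.64 = 0.8640 m³/s
Panel 4-5: Δb = 2.3 m, d̄ = (1.39+0.50)/2 = 0.945, v̄ = (0.58+0.32)/2 = 0.45 → q = 2.3×0.945×0.45 = 0.9781 m³/s
Q = Σ q = 7.809 m³/s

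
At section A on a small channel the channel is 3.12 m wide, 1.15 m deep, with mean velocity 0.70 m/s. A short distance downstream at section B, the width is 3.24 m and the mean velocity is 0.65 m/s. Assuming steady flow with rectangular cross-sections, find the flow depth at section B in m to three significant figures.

Q = A₁V₁ = (3.12×1.15) × 0.70 = 2.512 m³/s
d₂ = Q/(b₂ V₂) = 2.512/(3.24×0.65) = 1.193 m

1.19 m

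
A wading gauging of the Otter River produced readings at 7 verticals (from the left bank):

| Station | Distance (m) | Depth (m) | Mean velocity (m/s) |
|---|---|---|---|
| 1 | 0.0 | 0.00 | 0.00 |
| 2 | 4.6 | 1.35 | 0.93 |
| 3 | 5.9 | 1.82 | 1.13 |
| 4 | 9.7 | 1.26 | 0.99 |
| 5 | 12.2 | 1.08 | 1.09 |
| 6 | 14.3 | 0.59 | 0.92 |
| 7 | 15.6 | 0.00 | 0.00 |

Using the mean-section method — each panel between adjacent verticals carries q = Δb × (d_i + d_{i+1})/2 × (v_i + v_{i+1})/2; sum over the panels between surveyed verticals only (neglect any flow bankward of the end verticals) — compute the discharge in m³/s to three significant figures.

14.7 m³/s

Panel 1-2: Δb = 4.6 m, d̄ = (0.00+1.35)/2 = 0.675, v̄ = (0.00+0.93)/2 = 0.465 → q = 4.6×0.675×0.465 = 1.444 m³/s
Panel 2-3: Δb = 1.3 m, d̄ = (1.35+1.82)/2 = 1.585, v̄ = (0.93+1.13)/2 = 1.03 → q = 1.3×1.585×1.03 = 2.122 m³/s
Panel 3-4: Δb = 3.8 m, d̄ = (1.82+1.26)/2 = 1.54, v̄ = (1.13+0.99)/2 = 1.06 → q = 3.8×1.54×1.06 = 6.203 m³/s
Panel 4-5: Δb = 2.5 m, d̄ = (1.26+1.08)/2 = 1.17, v̄ = (0.99+1.09)/2 = 1.04 → q = 2.5×1.17×1.04 = 3.042 m³/s
Panel 5-6: Δb = 2.1 m, d̄ = (1.08+0.59)/2 = 0.835, v̄ = (1.09+0.92)/2 = 1.005 → q = 2.1×0.835×1.005 = 1.762 m³/s
Panel 6-7: Δb = 1.3 m, d̄ = (0.59+0.00)/2 = 0.295, v̄ = (0.92+0.00)/2 = 0.46 → q = 1.3×0.295×0.46 = 0.1764 m³/s
Q = Σ q = 14.75 m³/s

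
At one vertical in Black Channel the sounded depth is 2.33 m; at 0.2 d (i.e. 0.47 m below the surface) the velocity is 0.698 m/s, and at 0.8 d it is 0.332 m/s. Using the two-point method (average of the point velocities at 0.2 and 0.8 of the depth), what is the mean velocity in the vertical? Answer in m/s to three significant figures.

0.515 m/s

v̄ = (0.698 + 0.332) / 2 = 0.5150 m/s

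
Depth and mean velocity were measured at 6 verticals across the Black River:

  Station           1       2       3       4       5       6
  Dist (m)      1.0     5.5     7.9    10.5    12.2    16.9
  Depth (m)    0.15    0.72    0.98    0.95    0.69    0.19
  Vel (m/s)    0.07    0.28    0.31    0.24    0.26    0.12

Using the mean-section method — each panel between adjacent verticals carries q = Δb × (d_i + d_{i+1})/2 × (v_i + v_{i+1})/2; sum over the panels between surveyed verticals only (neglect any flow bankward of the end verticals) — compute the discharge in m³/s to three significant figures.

2.38 m³/s

Panel 1-2: Δb = 4.5 m, d̄ = (0.15+0.72)/2 = 0.435, v̄ = (0.07+0.28)/2 = 0.175 → q = 4.5×0.435×0.175 = 0.3426 m³/s
Panel 2-3: Δb = 2.4 m, d̄ = (0.72+0.98)/2 = 0.85, v̄ = (0.28+0.31)/2 = 0.295 → q = 2.4×0.85×0.295 = 0.6018 m³/s
Panel 3-4: Δb = 2.6 m, d̄ = (0.98+0.95)/2 = 0.965, v̄ = (0.31+0.24)/2 = 0.275 → q = 2.6×0.965×0.275 = 0.6900 m³/s
Panel 4-5: Δb = 1.7 m, d̄ = (0.95+0.69)/2 = 0.82, v̄ = (0.24+0.26)/2 = 0.25 → q = 1.7×0.82×0.25 = 0.3485 m³/s
Panel 5-6: Δb = 4.7 m, d̄ = (0.69+0.19)/2 = 0.44, v̄ = (0.26+0.12)/2 = 0.19 → q = 4.7×0.44×0.19 = 0.3929 m³/s
Q = Σ q = 2.376 m³/s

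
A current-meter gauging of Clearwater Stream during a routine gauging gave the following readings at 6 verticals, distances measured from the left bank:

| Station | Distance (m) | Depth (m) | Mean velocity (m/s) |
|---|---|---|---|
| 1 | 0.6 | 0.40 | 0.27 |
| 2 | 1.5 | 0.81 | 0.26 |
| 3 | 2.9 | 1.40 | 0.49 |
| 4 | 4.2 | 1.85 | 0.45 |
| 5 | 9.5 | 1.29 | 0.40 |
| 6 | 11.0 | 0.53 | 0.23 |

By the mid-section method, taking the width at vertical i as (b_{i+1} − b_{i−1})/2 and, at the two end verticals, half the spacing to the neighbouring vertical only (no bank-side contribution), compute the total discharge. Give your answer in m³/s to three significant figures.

w_1 = (1.5 − 0.6)/2 = 0.45 m; q_1 = 0.27 × 0.40 × 0.45 = 0.04860 m³/s
w_2 = (2.9 − 0.6)/2 = 1.15 m; q_2 = 0.26 × 0.81 × 1.15 = 0.2422 m³/s
w_3 = (4.2 − 1.5)/2 = 1.35 m; q_3 = 0.49 × 1.40 × 1.35 = 0.9261 m³/s
w_4 = (9.5 − 2.9)/2 = 3.3 m; q_4 = 0.45 × 1.85 × 3.3 = 2.747 m³/s
w_5 = (11.0 − 4.2)/2 = 3.4 m; q_5 = 0.40 × 1.29 × 3.4 = 1.754 m³/s
w_6 = (11.0 − 9.5)/2 = 0.75 m; q_6 = 0.23 × 0.53 × 0.75 = 0.09143 m³/s
Q = Σ qᵢ = 5.810 m³/s

5.81 m³/s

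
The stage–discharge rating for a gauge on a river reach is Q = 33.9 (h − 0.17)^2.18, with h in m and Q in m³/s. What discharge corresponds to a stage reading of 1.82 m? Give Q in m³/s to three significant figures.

Q = 33.9 × (1.82 − 0.17)^2.18 = 33.9 × 1.65^2.18 = 101.0 m³/s

101 m³/s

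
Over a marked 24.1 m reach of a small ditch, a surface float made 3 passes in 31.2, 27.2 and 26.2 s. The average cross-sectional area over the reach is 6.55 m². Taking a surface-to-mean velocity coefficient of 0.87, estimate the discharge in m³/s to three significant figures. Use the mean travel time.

4.87 m³/s

t̄ = (31.2 + 27.2 + 26.2) / 3 = 28.2 s
v_surface = L / t̄ = 24.1 / 28.2 = 0.8546 m/s
v_mean = 0.87 × 0.8546 = 0.7435 m/s
Q = A × v_mean = 6.55 × 0.7435 = 4.870 m³/s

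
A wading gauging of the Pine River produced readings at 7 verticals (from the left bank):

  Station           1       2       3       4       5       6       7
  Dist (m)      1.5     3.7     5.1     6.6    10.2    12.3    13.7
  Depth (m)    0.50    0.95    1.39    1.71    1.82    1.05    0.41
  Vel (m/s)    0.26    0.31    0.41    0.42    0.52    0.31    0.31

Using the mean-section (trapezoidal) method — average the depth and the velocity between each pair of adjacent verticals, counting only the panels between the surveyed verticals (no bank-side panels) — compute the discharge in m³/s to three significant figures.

6.56 m³/s

Panel 1-2: Δb = 2.2 m, d̄ = (0.50+0.95)/2 = 0.725, v̄ = (0.26+0.31)/2 = 0.285 → q = 2.2×0.725×0.285 = 0.4546 m³/s
Panel 2-3: Δb = 1.4 m, d̄ = (0.95+1.39)/2 = 1.17, v̄ = (0.31+0.41)/2 = 0.36 → q = 1.4×1.17×0.36 = 0.5897 m³/s
Panel 3-4: Δb = 1.5 m, d̄ = (1.39+1.71)/2 = 1.55, v̄ = (0.41+0.42)/2 = 0.415 → q = 1.5×1.55×0.415 = 0.9649 m³/s
Panel 4-5: Δb = 3.6 m, d̄ = (1.71+1.82)/2 = 1.765, v̄ = (0.42+0.52)/2 = 0.47 → q = 3.6×1.765×0.47 = 2.986 m³/s
Panel 5-6: Δb = 2.1 m, d̄ = (1.82+1.05)/2 = 1.435, v̄ = (0.52+0.31)/2 = 0.415 → q = 2.1×1.435×0.415 = 1.251 m³/s
Panel 6-7: Δb = 1.4 m, d̄ = (1.05+0.41)/2 = 0.73, v̄ = (0.31+0.31)/2 = 0.31 → q = 1.4×0.73×0.31 = 0.3168 m³/s
Q = Σ q = 6.563 m³/s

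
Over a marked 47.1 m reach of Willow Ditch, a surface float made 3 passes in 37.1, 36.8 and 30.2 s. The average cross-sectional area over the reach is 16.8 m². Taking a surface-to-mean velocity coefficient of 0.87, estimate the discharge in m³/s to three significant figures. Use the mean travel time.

t̄ = (37.1 + 36.8 + 30.2) / 3 = 34.7 s
v_surface = L / t̄ = 47.1 / 34.7 = 1.357 m/s
v_mean = 0.87 × 1.357 = 1.181 m/s
Q = A × v_mean = 16.8 × 1.181 = 19.84 m³/s

19.8 m³/s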